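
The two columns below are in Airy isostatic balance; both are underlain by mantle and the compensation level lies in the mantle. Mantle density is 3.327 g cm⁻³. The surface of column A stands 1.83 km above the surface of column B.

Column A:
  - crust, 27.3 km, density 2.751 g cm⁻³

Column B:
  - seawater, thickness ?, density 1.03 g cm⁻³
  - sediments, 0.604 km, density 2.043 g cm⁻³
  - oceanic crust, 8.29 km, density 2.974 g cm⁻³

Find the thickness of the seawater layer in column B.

Take the compensation level at the base of the deeper column (depth z_c below the surface of column A) and equate Σ ρ_i t_i down to z_c; mantle fills any gap and the z_c terms cancel.
Column A: 27.3×2.751 + (z_c − 27.3)×3.327
Column B: 1.83×0 + x×1.03 + 0.604×2.043 + 8.29×2.974 + (z_c − 1.83 − 8.894 − x)×3.327
The z_c×3.327 term appears on both sides and cancels. Collect the known terms of each column as K = Σ(ρt)_known − 3.327 × (depth of known layers): K_A = 75.1023 − 3.327×27.3 = −15.7248; K_B = 25.888432 − 3.327×(1.83 + 8.894) = −9.790316.
Balance: K_A = K_B − x×(3.327 − 1.03), so x = (K_B − K_A)/(3.327 − 1.03) = 5.93448/2.297 = 2.58 km.

2.58 km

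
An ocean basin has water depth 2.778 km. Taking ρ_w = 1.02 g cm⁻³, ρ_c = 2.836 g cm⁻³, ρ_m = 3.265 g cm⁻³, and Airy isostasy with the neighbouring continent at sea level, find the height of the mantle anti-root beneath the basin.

11.8 km

For local isostatic compensation: replacing crust with seawater at the top is compensated by replacing crust with mantle at the base: d (ρ_c − ρ_w) = a (ρ_m − ρ_c).
a = d (ρ_c − ρ_w)/(ρ_m − ρ_c) = 2.778 km × 1.816/0.429 = 11.8 km.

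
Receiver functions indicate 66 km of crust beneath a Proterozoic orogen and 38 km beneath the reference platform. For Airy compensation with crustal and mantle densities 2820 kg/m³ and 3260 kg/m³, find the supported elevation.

Excess crust Δ = 66 km − 38 km = 28 km, split between elevation h and root r with h + r = Δ.
Airy balance ρ_c h = (ρ_m − ρ_c) r gives r = h ρ_c/(ρ_m − ρ_c), so h (1 + ρ_c/(ρ_m − ρ_c)) = Δ, i.e. h = Δ (ρ_m − ρ_c)/ρ_m.
h = 28 km × 440/3260 = 3.78 km.

3.78 km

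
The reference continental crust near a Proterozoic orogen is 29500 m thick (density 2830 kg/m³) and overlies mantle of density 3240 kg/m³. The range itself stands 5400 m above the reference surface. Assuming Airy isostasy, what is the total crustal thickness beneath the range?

72200 m

Root depth r = h ρ_c / (ρ_m − ρ_c) = 5400 m × 2830 / 410 = 37270 m.
Total thickness = T + h + r = 29500 m + 5400 m + 37270 m = 72200 m.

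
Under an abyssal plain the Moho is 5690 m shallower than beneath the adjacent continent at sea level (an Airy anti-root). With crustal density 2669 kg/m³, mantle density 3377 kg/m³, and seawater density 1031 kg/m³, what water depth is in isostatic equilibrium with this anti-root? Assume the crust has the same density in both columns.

2460 m

Replacing a thickness d of crust by seawater at the top must be balanced by replacing crust with mantle at the base: d (ρ_c − ρ_w) = a (ρ_m − ρ_c).
d = a (ρ_m − ρ_c)/(ρ_c − ρ_w) = 5690 m × 708/1638 = 2460 m.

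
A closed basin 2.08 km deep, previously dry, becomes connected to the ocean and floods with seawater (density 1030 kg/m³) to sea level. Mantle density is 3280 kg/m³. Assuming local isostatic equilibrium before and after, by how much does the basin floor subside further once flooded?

After flooding the water column is d + s deep. Its weight must equal the weight of mantle displaced by the extra subsidence s: (d + s) ρ_w = s ρ_m.
s = d ρ_w / (ρ_m − ρ_w) = 2.08 km × 1030/(3280 − 1030) = 0.952 km.

0.952 km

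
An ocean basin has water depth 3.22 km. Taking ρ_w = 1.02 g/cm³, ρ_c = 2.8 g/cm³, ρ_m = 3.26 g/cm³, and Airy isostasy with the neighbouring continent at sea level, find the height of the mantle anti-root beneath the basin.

12.5 km

Balancing pressure at the compensation depth: replacing crust with seawater at the top is compensated by replacing crust with mantle at the base: d (ρ_c − ρ_w) = a (ρ_m − ρ_c).
a = d (ρ_c − ρ_w)/(ρ_m − ρ_c) = 3.22 km × 1.78/0.46 = 12.5 km.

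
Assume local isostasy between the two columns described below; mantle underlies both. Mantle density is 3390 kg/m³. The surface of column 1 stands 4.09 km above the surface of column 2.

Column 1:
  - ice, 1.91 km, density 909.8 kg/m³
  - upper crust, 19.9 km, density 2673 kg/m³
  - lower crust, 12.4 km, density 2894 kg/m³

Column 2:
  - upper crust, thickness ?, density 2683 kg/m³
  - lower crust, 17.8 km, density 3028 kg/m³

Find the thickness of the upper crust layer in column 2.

Take the compensation level at the base of the deeper column (depth z_c below the surface of column 1) and equate Σ ρ_i t_i down to z_c; mantle fills any gap and the z_c terms cancel.
Column 1: 1.91×909.8 + 19.9×2673 + 12.4×2894 + (z_c − 34.21)×3390
Column 2: 4.09×0 + x×2683 + 17.8×3028 + (z_c − 4.09 − 17.8 − x)×3390
The z_c×3390 term appears on both sides and cancels. Collect the known terms of each column as K = Σ(ρt)_known − 3390 × (depth of known layers): K_1 = 90816.018 − 3390×34.21 = −25155.882; K_2 = 53898.4 − 3390×(4.09 + 17.8) = −20308.7.
Balance: K_1 = K_2 − x×(3390 − 2683), so x = (K_2 − K_1)/(3390 − 2683) = 4847.18/707 = 6.86 km.

6.86 km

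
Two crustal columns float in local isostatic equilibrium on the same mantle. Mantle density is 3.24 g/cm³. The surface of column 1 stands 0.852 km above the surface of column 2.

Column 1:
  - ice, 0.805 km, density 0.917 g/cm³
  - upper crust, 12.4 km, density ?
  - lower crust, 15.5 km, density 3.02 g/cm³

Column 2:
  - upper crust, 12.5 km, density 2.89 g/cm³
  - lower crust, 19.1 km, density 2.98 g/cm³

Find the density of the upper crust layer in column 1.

2.69 g/cm³

Take the compensation level at the base of the deeper column (depth z_c below the surface of column 1) and equate Σ ρ_i t_i down to z_c; mantle fills any gap and the z_c terms cancel.
Column 1: 0.805×0.917 + 12.4×ρ + 15.5×3.02 + (z_c − 28.705)×3.24
Column 2: 0.852×0 + 12.5×2.89 + 19.1×2.98 + (z_c − 0.852 − 31.6)×3.24
The z_c×3.24 term appears on both sides and cancels. Collect the known terms of each column as K = Σ(ρt)_known − 3.24 × (depth of known layers): K_1 = 47.548185 − 3.24×28.705 = −45.456015; K_2 = 93.043 − 3.24×(0.852 + 31.6) = −12.10148.
Balance: K_1 + 12.4×ρ = K_2, so ρ = (K_2 − K_1)/12.4 = 33.3545/12.4 = 2.69 g/cm³.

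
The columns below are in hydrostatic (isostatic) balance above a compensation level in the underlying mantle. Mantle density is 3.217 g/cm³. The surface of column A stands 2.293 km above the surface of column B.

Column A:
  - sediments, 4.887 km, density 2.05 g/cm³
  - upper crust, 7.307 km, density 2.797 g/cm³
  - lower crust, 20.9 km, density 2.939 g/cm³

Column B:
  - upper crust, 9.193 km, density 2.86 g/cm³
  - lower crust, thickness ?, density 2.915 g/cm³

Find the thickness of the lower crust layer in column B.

Take the compensation level at the base of the deeper column (depth z_c below the surface of column A) and equate Σ ρ_i t_i down to z_c; mantle fills any gap and the z_c terms cancel.
Column A: 4.887×2.05 + 7.307×2.797 + 20.9×2.939 + (z_c − 33.094)×3.217
Column B: 2.293×0 + 9.193×2.86 + x×2.915 + (z_c − 2.293 − 9.193 − x)×3.217
The z_c×3.217 term appears on both sides and cancels. Collect the known terms of each column as K = Σ(ρt)_known − 3.217 × (depth of known layers): K_A = 91.881129 − 3.217×33.094 = −14.582269; K_B = 26.29198 − 3.217×(2.293 + 9.193) = −10.658482.
Balance: K_A = K_B − x×(3.217 − 2.915), so x = (K_B − K_A)/(3.217 − 2.915) = 3.92379/0.302 = 13 km.

13 km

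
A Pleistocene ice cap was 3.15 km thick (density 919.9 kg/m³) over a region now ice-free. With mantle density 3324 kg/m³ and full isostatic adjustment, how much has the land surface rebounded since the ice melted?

0.872 km

Removing the load lets mantle flow back in; uplift u satisfies ρ_ice t = ρ_m u.
u = t ρ_ice/ρ_m = 3.15 km × 919.9/3324 = 0.872 km.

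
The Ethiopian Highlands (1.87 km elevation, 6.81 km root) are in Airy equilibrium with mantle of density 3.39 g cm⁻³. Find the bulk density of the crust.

ρ_c h = (ρ_m − ρ_c) r → ρ_c (h + r) = ρ_m r → ρ_c = ρ_m r / (h + r).
ρ_c = 3.39 × 6.81 km / (1.87 km + 6.81 km) = 2.66 g cm⁻³.

2.66 g cm⁻³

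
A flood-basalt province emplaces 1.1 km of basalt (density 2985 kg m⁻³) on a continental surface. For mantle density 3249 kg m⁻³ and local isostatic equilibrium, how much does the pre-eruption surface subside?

Subaerial loading: s = t ρ_load / ρ_m.
s = 1.1 km × 2985/3249 = 1.01 km.

1.01 km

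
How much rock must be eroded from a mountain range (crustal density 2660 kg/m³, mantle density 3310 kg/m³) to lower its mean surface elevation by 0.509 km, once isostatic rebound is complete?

Net drop Δ = e − u = e − e ρ_c/ρ_m = e (ρ_m − ρ_c)/ρ_m.
e = Δ ρ_m/(ρ_m − ρ_c) = 0.509 km × 3310/650 = 2.59 km.

2.59 km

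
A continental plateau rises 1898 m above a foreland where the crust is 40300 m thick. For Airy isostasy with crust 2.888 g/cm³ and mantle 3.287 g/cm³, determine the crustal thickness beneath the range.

Root depth r = h ρ_c / (ρ_m − ρ_c) = 1898 m × 2.888 / 0.399 = 13740 m.
Total thickness = T + h + r = 40300 m + 1898 m + 13740 m = 55900 m.

55900 m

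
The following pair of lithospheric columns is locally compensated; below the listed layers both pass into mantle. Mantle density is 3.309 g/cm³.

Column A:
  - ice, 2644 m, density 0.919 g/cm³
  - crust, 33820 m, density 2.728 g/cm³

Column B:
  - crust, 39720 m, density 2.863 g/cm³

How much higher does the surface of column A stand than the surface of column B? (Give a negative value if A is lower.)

2490 m

For any compensation level in the mantle, the mantle terms cancel and isostasy reduces to e = (Σt_A − Σt_B) − (Σ(ρt)_A − Σ(ρt)_B) / ρ_m.
Σt_A = 36464 m; Σt_B = 39720 m; Σ(ρt)_A = 94690.796; Σ(ρt)_B = 113718.36 (in m·g/cm³).
e = (36464 − 39720) − (94690.796 − 113718.36) / 3.309 = 2490 m.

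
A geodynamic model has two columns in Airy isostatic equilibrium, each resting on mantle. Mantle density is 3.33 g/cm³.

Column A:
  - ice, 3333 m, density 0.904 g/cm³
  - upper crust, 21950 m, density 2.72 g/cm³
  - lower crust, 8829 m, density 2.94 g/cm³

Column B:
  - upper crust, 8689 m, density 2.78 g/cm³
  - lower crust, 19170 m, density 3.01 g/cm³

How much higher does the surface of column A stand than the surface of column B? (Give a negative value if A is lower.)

For any compensation level in the mantle, the mantle terms cancel and isostasy reduces to e = (Σt_A − Σt_B) − (Σ(ρt)_A − Σ(ρt)_B) / ρ_m.
Σt_A = 34112 m; Σt_B = 27859 m; Σ(ρt)_A = 88674.292; Σ(ρt)_B = 81857.12 (in m·g/cm³).
e = (34112 − 27859) − (88674.292 − 81857.12) / 3.33 = 4210 m.

4210 m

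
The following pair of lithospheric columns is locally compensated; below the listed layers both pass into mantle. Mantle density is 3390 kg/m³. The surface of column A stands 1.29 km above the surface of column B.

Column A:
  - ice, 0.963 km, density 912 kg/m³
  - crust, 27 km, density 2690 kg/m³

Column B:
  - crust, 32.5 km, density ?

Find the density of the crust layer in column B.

2870 kg/m³

Take the compensation level at the base of the deeper column (depth z_c below the surface of column A) and equate Σ ρ_i t_i down to z_c; mantle fills any gap and the z_c terms cancel.
Column A: 0.963×912 + 27×2690 + (z_c − 27.963)×3390
Column B: 1.29×0 + 32.5×ρ + (z_c − 1.29 − 32.5)×3390
The z_c×3390 term appears on both sides and cancels. Collect the known terms of each column as K = Σ(ρt)_known − 3390 × (depth of known layers): K_A = 73508.256 − 3390×27.963 = −21286.314; K_B = 0 − 3390×(1.29 + 32.5) = −114548.1.
Balance: K_A = K_B + 32.5×ρ, so ρ = (K_A − K_B)/32.5 = 93261.8/32.5 = 2870 kg/m³.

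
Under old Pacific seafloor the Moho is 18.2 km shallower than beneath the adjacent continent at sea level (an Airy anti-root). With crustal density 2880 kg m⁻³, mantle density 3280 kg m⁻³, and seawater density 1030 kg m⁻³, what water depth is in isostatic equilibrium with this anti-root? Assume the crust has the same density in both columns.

Replacing a thickness d of crust by seawater at the top must be balanced by replacing crust with mantle at the base: d (ρ_c − ρ_w) = a (ρ_m − ρ_c).
d = a (ρ_m − ρ_c)/(ρ_c − ρ_w) = 18.2 km × 400/1850 = 3.94 km.

3.94 km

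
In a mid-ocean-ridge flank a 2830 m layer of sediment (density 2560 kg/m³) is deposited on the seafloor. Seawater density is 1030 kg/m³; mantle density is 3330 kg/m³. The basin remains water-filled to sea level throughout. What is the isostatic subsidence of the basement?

Submarine loading: the sediment displaces seawater, and the subsidence is in turn flooded, so s (ρ_m − ρ_w) = t (ρ_sed − ρ_w).
s = 2830 m × (2560 − 1030) / (3330 − 1030) = 1880 m.

1880 m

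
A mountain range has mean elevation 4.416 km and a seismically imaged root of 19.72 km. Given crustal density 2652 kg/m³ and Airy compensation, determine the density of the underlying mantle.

3250 kg/m³

Airy balance: ρ_c h = (ρ_m − ρ_c) r → ρ_m = ρ_c (1 + h/r).
ρ_m = 2652 × (1 + 4.416 km/19.72 km) = 3250 kg/m³.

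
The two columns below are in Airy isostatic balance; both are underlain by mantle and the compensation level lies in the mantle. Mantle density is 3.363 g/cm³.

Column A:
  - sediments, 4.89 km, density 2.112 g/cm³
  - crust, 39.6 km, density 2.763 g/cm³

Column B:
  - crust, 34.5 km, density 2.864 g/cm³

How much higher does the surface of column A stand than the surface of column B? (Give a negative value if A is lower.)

For any compensation level in the mantle, the mantle terms cancel and isostasy reduces to e = (Σt_A − Σt_B) − (Σ(ρt)_A − Σ(ρt)_B) / ρ_m.
Σt_A = 44.49 km; Σt_B = 34.5 km; Σ(ρt)_A = 119.74248; Σ(ρt)_B = 98.808 (in km·g/cm³).
e = (44.49 − 34.5) − (119.74248 − 98.808) / 3.363 = 3.77 km.

3.77 km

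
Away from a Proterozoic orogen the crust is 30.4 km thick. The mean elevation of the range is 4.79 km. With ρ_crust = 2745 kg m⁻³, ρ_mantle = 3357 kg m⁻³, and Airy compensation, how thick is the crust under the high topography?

Root depth r = h ρ_c / (ρ_m − ρ_c) = 4.79 km × 2745 / 612 = 21.48 km.
Total thickness = T + h + r = 30.4 km + 4.79 km + 21.48 km = 56.7 km.

56.7 km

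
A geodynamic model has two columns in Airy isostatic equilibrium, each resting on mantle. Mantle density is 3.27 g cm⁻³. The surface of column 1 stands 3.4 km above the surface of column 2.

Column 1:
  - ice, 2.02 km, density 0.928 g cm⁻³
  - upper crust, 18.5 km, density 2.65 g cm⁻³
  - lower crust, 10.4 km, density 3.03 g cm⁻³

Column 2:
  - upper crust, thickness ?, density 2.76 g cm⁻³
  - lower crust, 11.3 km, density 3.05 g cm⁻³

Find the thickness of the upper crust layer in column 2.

9.99 km

Take the compensation level at the base of the deeper column (depth z_c below the surface of column 1) and equate Σ ρ_i t_i down to z_c; mantle fills any gap and the z_c terms cancel.
Column 1: 2.02×0.928 + 18.5×2.65 + 10.4×3.03 + (z_c − 30.92)×3.27
Column 2: 3.4×0 + x×2.76 + 11.3×3.05 + (z_c − 3.4 − 11.3 − x)×3.27
The z_c×3.27 term appears on both sides and cancels. Collect the known terms of each column as K = Σ(ρt)_known − 3.27 × (depth of known layers): K_1 = 82.41156 − 3.27×30.92 = −18.69684; K_2 = 34.465 − 3.27×(3.4 + 11.3) = −13.604.
Balance: K_1 = K_2 − x×(3.27 − 2.76), so x = (K_2 − K_1)/(3.27 − 2.76) = 5.09284/0.51 = 9.99 km.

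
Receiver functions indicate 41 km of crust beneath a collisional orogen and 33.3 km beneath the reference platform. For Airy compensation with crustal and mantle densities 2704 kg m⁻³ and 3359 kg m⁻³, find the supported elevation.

Excess crust Δ = 41 km − 33.3 km = 7.7 km, split between elevation h and root r with h + r = Δ.
Airy balance ρ_c h = (ρ_m − ρ_c) r gives r = h ρ_c/(ρ_m − ρ_c), so h (1 + ρ_c/(ρ_m − ρ_c)) = Δ, i.e. h = Δ (ρ_m − ρ_c)/ρ_m.
h = 7.7 km × 655/3359 = 1.5 km.

1.5 km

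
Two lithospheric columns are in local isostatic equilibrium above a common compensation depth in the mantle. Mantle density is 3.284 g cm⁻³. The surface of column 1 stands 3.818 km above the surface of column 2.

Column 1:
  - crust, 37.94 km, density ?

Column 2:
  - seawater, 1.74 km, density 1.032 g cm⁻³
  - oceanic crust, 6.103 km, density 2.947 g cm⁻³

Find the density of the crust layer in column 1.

2.8 g cm⁻³

Take the compensation level at the base of the deeper column (depth z_c below the surface of column 1) and equate Σ ρ_i t_i down to z_c; mantle fills any gap and the z_c terms cancel.
Column 1: 37.94×ρ + (z_c − 37.94)×3.284
Column 2: 3.818×0 + 1.74×1.032 + 6.103×2.947 + (z_c − 3.818 − 7.843)×3.284
The z_c×3.284 term appears on both sides and cancels. Collect the known terms of each column as K = Σ(ρt)_known − 3.284 × (depth of known layers): K_1 = 0 − 3.284×37.94 = −124.59496; K_2 = 19.781221 − 3.284×(3.818 + 7.843) = −18.513503.
Balance: K_1 + 37.94×ρ = K_2, so ρ = (K_2 − K_1)/37.94 = 106.081/37.94 = 2.8 g cm⁻³.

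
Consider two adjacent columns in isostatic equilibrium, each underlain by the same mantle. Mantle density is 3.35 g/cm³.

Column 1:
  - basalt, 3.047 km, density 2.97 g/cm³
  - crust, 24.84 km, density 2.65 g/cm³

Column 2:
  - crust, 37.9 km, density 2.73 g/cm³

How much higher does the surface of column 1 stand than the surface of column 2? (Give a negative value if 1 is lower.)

−1.48 km

For any compensation level in the mantle, the mantle terms cancel and isostasy reduces to e = (Σt_1 − Σt_2) − (Σ(ρt)_1 − Σ(ρt)_2) / ρ_m.
Σt_1 = 27.887 km; Σt_2 = 37.9 km; Σ(ρt)_1 = 74.87559; Σ(ρt)_2 = 103.467 (in km·g/cm³).
e = (27.887 − 37.9) − (74.87559 − 103.467) / 3.35 = −1.48 km.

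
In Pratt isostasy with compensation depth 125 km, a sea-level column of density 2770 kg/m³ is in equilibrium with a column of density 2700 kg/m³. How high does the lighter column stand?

ρ_ref D = ρ (D + h) → h = D (ρ_ref − ρ)/ρ.
h = 125 km × (2770 − 2700)/2700 = 3.24 km.

3.24 km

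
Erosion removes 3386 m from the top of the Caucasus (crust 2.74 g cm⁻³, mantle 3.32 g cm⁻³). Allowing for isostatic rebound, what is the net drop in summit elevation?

Rebound u = e ρ_c/ρ_m = 3386 m × 2.74/3.32 = 2794 m.
Net surface drop = e − u = 3386 m − 2794 m = e (ρ_m − ρ_c)/ρ_m = 592 m.

592 m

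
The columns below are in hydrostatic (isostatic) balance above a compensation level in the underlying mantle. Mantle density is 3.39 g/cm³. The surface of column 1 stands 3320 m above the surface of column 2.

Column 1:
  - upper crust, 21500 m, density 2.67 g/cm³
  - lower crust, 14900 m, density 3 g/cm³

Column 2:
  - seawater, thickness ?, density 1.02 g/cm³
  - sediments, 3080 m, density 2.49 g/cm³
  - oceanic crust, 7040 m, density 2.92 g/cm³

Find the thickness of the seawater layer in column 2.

Take the compensation level at the base of the deeper column (depth z_c below the surface of column 1) and equate Σ ρ_i t_i down to z_c; mantle fills any gap and the z_c terms cancel.
Column 1: 21500×2.67 + 14900×3 + (z_c − 36400)×3.39
Column 2: 3320×0 + x×1.02 + 3080×2.49 + 7040×2.92 + (z_c − 3320 − 10120 − x)×3.39
The z_c×3.39 term appears on both sides and cancels. Collect the known terms of each column as K = Σ(ρt)_known − 3.39 × (depth of known layers): K_1 = 102105 − 3.39×36400 = −21291; K_2 = 28226 − 3.39×(3320 + 10120) = −17335.6.
Balance: K_1 = K_2 − x×(3.39 − 1.02), so x = (K_2 − K_1)/(3.39 − 1.02) = 3955.4/2.37 = 1670 m.

1670 m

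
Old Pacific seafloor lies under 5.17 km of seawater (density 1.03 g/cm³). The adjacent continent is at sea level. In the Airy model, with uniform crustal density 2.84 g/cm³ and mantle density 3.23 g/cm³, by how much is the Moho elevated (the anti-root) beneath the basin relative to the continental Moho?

Isostatic balance requires: replacing crust with seawater at the top is compensated by replacing crust with mantle at the base: d (ρ_c − ρ_w) = a (ρ_m − ρ_c).
a = d (ρ_c − ρ_w)/(ρ_m − ρ_c) = 5.17 km × 1.81/0.39 = 24 km.

24 km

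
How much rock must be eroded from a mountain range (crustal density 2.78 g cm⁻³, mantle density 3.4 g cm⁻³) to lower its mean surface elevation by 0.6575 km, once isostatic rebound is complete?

Net drop Δ = e − u = e − e ρ_c/ρ_m = e (ρ_m − ρ_c)/ρ_m.
e = Δ ρ_m/(ρ_m − ρ_c) = 0.6575 km × 3.4/0.62 = 3.61 km.

3.61 km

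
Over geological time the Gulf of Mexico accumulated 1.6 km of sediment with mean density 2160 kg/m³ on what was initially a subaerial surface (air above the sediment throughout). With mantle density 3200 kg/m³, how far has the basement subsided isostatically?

Subaerial load: s = t ρ_sed / ρ_m = 1.6 km × 2160/3200 = 1.08 km.

1.08 km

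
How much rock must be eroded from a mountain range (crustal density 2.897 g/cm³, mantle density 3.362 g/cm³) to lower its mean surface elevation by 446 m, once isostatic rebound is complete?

Net drop Δ = e − u = e − e ρ_c/ρ_m = e (ρ_m − ρ_c)/ρ_m.
e = Δ ρ_m/(ρ_m − ρ_c) = 446 m × 3.362/0.465 = 3220 m.

3220 m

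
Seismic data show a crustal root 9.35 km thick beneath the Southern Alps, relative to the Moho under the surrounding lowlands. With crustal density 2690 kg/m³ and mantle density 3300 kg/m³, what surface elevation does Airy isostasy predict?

2.12 km

For local isostatic compensation: ρ_c h = (ρ_m − ρ_c) r.
h = r (ρ_m − ρ_c) / ρ_c = 9.35 km × (3300 − 2690) / 2690 = 2.12 km.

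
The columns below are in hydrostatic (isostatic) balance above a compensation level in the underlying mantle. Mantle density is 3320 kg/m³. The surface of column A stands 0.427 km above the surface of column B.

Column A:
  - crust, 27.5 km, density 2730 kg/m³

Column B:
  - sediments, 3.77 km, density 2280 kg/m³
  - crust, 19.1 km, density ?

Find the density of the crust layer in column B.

Take the compensation level at the base of the deeper column (depth z_c below the surface of column A) and equate Σ ρ_i t_i down to z_c; mantle fills any gap and the z_c terms cancel.
Column A: 27.5×2730 + (z_c − 27.5)×3320
Column B: 0.427×0 + 3.77×2280 + 19.1×ρ + (z_c − 0.427 − 22.87)×3320
The z_c×3320 term appears on both sides and cancels. Collect the known terms of each column as K = Σ(ρt)_known − 3320 × (depth of known layers): K_A = 75075 − 3320×27.5 = −16225; K_B = 8595.6 − 3320×(0.427 + 22.87) = −68750.44.
Balance: K_A = K_B + 19.1×ρ, so ρ = (K_A − K_B)/19.1 = 52525.4/19.1 = 2750 kg/m³.

2750 kg/m³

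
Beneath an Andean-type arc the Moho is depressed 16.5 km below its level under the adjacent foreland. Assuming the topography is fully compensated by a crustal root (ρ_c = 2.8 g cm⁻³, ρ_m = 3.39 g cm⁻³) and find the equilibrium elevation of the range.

3.48 km

Balancing pressure at the compensation depth: ρ_c h = (ρ_m − ρ_c) r.
h = r (ρ_m − ρ_c) / ρ_c = 16.5 km × (3.39 − 2.8) / 2.8 = 3.48 km.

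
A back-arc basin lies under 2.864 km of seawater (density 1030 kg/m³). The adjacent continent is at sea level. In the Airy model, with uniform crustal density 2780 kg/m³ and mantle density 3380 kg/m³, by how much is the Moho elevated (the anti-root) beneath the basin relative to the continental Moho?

In Airy isostatic equilibrium: replacing crust with seawater at the top is compensated by replacing crust with mantle at the base: d (ρ_c − ρ_w) = a (ρ_m − ρ_c).
a = d (ρ_c − ρ_w)/(ρ_m − ρ_c) = 2.864 km × 1750/600 = 8.35 km.

8.35 km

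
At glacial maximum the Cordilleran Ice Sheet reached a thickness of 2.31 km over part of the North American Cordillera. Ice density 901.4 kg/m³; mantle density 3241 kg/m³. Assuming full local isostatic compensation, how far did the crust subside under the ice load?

Equating mass per unit area of the two columns: the ice load ρ_ice t is balanced by mantle displaced below, ρ_m s.
s = t ρ_ice / ρ_m = 2.31 km × 901.4/3241 = 0.642 km.

0.642 km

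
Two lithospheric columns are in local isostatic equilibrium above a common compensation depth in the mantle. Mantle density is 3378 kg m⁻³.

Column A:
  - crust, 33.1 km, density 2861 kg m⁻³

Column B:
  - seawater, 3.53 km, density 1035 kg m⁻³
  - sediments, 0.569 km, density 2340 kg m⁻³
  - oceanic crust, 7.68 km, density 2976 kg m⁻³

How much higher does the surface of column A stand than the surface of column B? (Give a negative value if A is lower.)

1.53 km

For any compensation level in the mantle, the mantle terms cancel and isostasy reduces to e = (Σt_A − Σt_B) − (Σ(ρt)_A − Σ(ρt)_B) / ρ_m.
Σt_A = 33.1 km; Σt_B = 11.779 km; Σ(ρt)_A = 94699.1; Σ(ρt)_B = 27840.69 (in km·kg m⁻³).
e = (33.1 − 11.779) − (94699.1 − 27840.69) / 3378 = 1.53 km.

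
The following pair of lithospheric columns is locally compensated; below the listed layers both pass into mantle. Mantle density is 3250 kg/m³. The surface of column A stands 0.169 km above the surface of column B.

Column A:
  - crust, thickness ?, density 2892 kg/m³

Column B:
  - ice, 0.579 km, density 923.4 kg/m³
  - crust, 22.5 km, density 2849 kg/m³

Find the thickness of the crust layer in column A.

30.5 km

Take the compensation level at the base of the deeper column (depth z_c below the surface of column A) and equate Σ ρ_i t_i down to z_c; mantle fills any gap and the z_c terms cancel.
Column A: x×2892 + (z_c − 0 − x)×3250
Column B: 0.169×0 + 0.579×923.4 + 22.5×2849 + (z_c − 0.169 − 23.079)×3250
The z_c×3250 term appears on both sides and cancels. Collect the known terms of each column as K = Σ(ρt)_known − 3250 × (depth of known layers): K_A = 0 − 3250×0 = 0; K_B = 64637.1486 − 3250×(0.169 + 23.079) = −10918.8514.
Balance: K_A − x×(3250 − 2892) = K_B, so x = (K_A − K_B)/(3250 − 2892) = 10918.9/358 = 30.5 km.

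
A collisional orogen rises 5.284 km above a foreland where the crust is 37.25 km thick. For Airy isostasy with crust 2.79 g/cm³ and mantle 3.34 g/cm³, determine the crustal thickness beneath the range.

Root depth r = h ρ_c / (ρ_m − ρ_c) = 5.284 km × 2.79 / 0.55 = 26.8 km.
Total thickness = T + h + r = 37.25 km + 5.284 km + 26.8 km = 69.3 km.

69.3 km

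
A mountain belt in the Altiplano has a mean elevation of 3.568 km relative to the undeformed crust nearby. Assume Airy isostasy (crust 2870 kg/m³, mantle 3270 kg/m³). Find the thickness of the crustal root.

Isostatic balance requires: the weight of the topography is balanced by the buoyancy of the root, ρ_c h = (ρ_m − ρ_c) r.
r = h · ρ_c / (ρ_m − ρ_c) = 3.568 km × 2870 / (3270 − 2870) = 25.6 km.

25.6 km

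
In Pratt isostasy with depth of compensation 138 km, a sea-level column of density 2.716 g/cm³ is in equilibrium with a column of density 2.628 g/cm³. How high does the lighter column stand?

ρ_ref D = ρ (D + h) → h = D (ρ_ref − ρ)/ρ.
h = 138 km × (2.716 − 2.628)/2.628 = 4.62 km.

4.62 km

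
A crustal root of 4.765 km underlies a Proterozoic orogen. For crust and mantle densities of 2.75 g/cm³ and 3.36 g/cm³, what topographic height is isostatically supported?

Isostatic balance requires: ρ_c h = (ρ_m − ρ_c) r.
h = r (ρ_m − ρ_c) / ρ_c = 4.765 km × (3.36 − 2.75) / 2.75 = 1.06 km.

1.06 km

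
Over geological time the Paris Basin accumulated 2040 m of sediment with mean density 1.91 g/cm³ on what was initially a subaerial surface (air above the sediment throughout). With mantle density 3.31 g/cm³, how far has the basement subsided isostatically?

1180 m

Subaerial load: s = t ρ_sed / ρ_m = 2040 m × 1.91/3.31 = 1180 m.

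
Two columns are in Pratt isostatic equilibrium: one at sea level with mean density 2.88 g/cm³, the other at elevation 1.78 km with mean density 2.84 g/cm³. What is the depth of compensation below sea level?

126 km

ρ_ref D = ρ (D + h) → D (ρ_ref − ρ) = ρ h.
D = ρ h/(ρ_ref − ρ) = 2.84 × 1.78 km/(2.88 − 2.84) = 126 km.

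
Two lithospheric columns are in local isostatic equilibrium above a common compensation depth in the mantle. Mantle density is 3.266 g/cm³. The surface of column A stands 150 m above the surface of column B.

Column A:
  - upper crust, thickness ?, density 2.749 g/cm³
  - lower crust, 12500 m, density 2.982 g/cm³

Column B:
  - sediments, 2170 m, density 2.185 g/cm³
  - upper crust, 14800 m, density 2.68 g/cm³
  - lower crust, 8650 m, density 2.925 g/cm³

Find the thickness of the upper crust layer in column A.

Take the compensation level at the base of the deeper column (depth z_c below the surface of column A) and equate Σ ρ_i t_i down to z_c; mantle fills any gap and the z_c terms cancel.
Column A: x×2.749 + 12500×2.982 + (z_c − 12500 − x)×3.266
Column B: 150×0 + 2170×2.185 + 14800×2.68 + 8650×2.925 + (z_c − 150 − 25620)×3.266
The z_c×3.266 term appears on both sides and cancels. Collect the known terms of each column as K = Σ(ρt)_known − 3.266 × (depth of known layers): K_A = 37275 − 3.266×12500 = −3550; K_B = 69706.7 − 3.266×(150 + 25620) = −14458.12.
Balance: K_A − x×(3.266 − 2.749) = K_B, so x = (K_A − K_B)/(3.266 − 2.749) = 10908.1/0.517 = 21100 m.

21100 m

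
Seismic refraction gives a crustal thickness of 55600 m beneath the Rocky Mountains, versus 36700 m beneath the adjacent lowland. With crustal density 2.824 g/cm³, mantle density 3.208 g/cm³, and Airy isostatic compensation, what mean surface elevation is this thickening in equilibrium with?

2260 m

Excess crust Δ = 55600 m − 36700 m = 18900 m, split between elevation h and root r with h + r = Δ.
Airy balance ρ_c h = (ρ_m − ρ_c) r gives r = h ρ_c/(ρ_m − ρ_c), so h (1 + ρ_c/(ρ_m − ρ_c)) = Δ, i.e. h = Δ (ρ_m − ρ_c)/ρ_m.
h = 18900 m × 0.384/3.208 = 2260 m.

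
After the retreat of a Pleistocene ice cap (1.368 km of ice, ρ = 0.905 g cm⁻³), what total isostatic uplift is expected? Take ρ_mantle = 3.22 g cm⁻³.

0.384 km

Removing the load lets mantle flow back in; uplift u satisfies ρ_ice t = ρ_m u.
u = t ρ_ice/ρ_m = 1.368 km × 0.905/3.22 = 0.384 km.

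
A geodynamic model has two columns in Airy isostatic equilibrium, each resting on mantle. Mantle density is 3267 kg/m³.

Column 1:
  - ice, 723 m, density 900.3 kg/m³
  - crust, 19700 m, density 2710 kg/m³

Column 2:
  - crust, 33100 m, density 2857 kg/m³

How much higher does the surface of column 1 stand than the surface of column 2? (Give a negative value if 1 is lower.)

−271 m

For any compensation level in the mantle, the mantle terms cancel and isostasy reduces to e = (Σt_1 − Σt_2) − (Σ(ρt)_1 − Σ(ρt)_2) / ρ_m.
Σt_1 = 20423 m; Σt_2 = 33100 m; Σ(ρt)_1 = 54037916.9; Σ(ρt)_2 = 94566700 (in m·kg/m³).
e = (20423 − 33100) − (54037916.9 − 94566700) / 3267 = −271 m.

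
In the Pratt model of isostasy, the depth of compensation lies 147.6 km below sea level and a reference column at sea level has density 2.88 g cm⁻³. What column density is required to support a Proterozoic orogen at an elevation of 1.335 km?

Pratt balance: ρ_ref D = ρ (D + h).
ρ = ρ_ref D/(D + h) = 2.88 × 147.6 km/(147.6 km + 1.335 km) = 2.85 g cm⁻³.

2.85 g cm⁻³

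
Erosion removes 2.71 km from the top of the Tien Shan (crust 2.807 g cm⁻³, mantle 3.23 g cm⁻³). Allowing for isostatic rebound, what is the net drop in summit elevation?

Rebound u = e ρ_c/ρ_m = 2.71 km × 2.807/3.23 = 2.355 km.
Net surface drop = e − u = 2.71 km − 2.355 km = e (ρ_m − ρ_c)/ρ_m = 0.355 km.

0.355 km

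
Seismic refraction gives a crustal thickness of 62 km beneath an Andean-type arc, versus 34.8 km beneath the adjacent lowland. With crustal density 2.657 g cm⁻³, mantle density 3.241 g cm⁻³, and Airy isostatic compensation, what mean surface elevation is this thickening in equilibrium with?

Excess crust Δ = 62 km − 34.8 km = 27.2 km, split between elevation h and root r with h + r = Δ.
Airy balance ρ_c h = (ρ_m − ρ_c) r gives r = h ρ_c/(ρ_m − ρ_c), so h (1 + ρ_c/(ρ_m − ρ_c)) = Δ, i.e. h = Δ (ρ_m − ρ_c)/ρ_m.
h = 27.2 km × 0.584/3.241 = 4.9 km.

4.9 km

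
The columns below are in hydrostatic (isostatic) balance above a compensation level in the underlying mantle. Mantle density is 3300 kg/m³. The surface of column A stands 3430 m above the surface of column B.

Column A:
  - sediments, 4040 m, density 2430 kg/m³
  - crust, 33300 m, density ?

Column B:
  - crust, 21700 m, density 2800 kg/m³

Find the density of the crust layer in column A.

2740 kg/m³

Take the compensation level at the base of the deeper column (depth z_c below the surface of column A) and equate Σ ρ_i t_i down to z_c; mantle fills any gap and the z_c terms cancel.
Column A: 4040×2430 + 33300×ρ + (z_c − 37340)×3300
Column B: 3430×0 + 21700×2800 + (z_c − 3430 − 21700)×3300
The z_c×3300 term appears on both sides and cancels. Collect the known terms of each column as K = Σ(ρt)_known − 3300 × (depth of known layers): K_A = 9817200 − 3300×37340 = −113404800; K_B = 60760000 − 3300×(3430 + 21700) = −22169000.
Balance: K_A + 33300×ρ = K_B, so ρ = (K_B − K_A)/33300 = 91235800/33300 = 2740 kg/m³.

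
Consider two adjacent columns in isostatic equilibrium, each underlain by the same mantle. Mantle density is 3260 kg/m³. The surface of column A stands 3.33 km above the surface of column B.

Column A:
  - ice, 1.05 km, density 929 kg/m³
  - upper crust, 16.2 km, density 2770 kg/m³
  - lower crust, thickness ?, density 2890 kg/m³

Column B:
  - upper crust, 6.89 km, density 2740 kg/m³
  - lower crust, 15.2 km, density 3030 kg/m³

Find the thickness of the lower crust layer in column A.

20.4 km

Take the compensation level at the base of the deeper column (depth z_c below the surface of column A) and equate Σ ρ_i t_i down to z_c; mantle fills any gap and the z_c terms cancel.
Column A: 1.05×929 + 16.2×2770 + x×2890 + (z_c − 17.25 − x)×3260
Column B: 3.33×0 + 6.89×2740 + 15.2×3030 + (z_c − 3.33 − 22.09)×3260
The z_c×3260 term appears on both sides and cancels. Collect the known terms of each column as K = Σ(ρt)_known − 3260 × (depth of known layers): K_A = 45849.45 − 3260×17.25 = −10385.55; K_B = 64934.6 − 3260×(3.33 + 22.09) = −17934.6.
Balance: K_A − x×(3260 − 2890) = K_B, so x = (K_A − K_B)/(3260 − 2890) = 7549.05/370 = 20.4 km.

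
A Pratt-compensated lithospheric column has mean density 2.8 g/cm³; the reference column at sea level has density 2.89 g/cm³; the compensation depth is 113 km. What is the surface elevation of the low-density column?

ρ_ref D = ρ (D + h) → h = D (ρ_ref − ρ)/ρ.
h = 113 km × (2.89 − 2.8)/2.8 = 3.63 km.

3.63 km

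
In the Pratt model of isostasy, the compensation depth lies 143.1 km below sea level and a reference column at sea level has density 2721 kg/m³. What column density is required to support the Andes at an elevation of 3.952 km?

Pratt balance: ρ_ref D = ρ (D + h).
ρ = ρ_ref D/(D + h) = 2721 × 143.1 km/(143.1 km + 3.952 km) = 2650 kg/m³.

2650 kg/m³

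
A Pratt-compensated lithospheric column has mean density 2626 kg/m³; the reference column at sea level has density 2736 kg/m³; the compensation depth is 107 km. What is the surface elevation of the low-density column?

ρ_ref D = ρ (D + h) → h = D (ρ_ref − ρ)/ρ.
h = 107 km × (2736 − 2626)/2626 = 4.48 km.

4.48 km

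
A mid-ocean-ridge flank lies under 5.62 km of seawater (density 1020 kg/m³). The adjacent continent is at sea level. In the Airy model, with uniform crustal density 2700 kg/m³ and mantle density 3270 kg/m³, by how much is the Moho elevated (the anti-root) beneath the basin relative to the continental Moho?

16.6 km

For local isostatic compensation: replacing crust with seawater at the top is compensated by replacing crust with mantle at the base: d (ρ_c − ρ_w) = a (ρ_m − ρ_c).
a = d (ρ_c − ρ_w)/(ρ_m − ρ_c) = 5.62 km × 1680/570 = 16.6 km.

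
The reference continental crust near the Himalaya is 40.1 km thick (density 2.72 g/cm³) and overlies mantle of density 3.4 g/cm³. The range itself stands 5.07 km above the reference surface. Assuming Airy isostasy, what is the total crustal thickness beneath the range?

65.5 km

Root depth r = h ρ_c / (ρ_m − ρ_c) = 5.07 km × 2.72 / 0.68 = 20.28 km.
Total thickness = T + h + r = 40.1 km + 5.07 km + 20.28 km = 65.5 km.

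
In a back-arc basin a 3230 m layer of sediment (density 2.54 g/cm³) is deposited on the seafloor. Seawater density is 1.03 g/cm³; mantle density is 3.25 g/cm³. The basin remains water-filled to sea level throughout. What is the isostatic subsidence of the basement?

Submarine loading: the sediment displaces seawater, and the subsidence is in turn flooded, so s (ρ_m − ρ_w) = t (ρ_sed − ρ_w).
s = 3230 m × (2.54 − 1.03) / (3.25 − 1.03) = 2200 m.

2200 m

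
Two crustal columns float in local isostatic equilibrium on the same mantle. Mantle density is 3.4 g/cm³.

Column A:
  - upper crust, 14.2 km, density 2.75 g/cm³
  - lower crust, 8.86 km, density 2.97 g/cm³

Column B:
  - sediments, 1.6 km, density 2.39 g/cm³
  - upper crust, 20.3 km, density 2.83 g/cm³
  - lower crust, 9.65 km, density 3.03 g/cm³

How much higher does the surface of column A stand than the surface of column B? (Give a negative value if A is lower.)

−1.09 km

For any compensation level in the mantle, the mantle terms cancel and isostasy reduces to e = (Σt_A − Σt_B) − (Σ(ρt)_A − Σ(ρt)_B) / ρ_m.
Σt_A = 23.06 km; Σt_B = 31.55 km; Σ(ρt)_A = 65.3642; Σ(ρt)_B = 90.5125 (in km·g/cm³).
e = (23.06 − 31.55) − (65.3642 − 90.5125) / 3.4 = −1.09 km.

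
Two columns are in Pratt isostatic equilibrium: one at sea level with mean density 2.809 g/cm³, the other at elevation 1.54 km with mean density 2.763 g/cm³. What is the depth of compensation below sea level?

ρ_ref D = ρ (D + h) → D (ρ_ref − ρ) = ρ h.
D = ρ h/(ρ_ref − ρ) = 2.763 × 1.54 km/(2.809 − 2.763) = 92.5 km.

92.5 km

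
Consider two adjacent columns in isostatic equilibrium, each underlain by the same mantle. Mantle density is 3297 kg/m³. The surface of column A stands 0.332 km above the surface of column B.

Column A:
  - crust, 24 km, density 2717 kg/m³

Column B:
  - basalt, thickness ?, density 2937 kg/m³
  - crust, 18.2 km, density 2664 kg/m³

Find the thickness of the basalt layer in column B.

Take the compensation level at the base of the deeper column (depth z_c below the surface of column A) and equate Σ ρ_i t_i down to z_c; mantle fills any gap and the z_c terms cancel.
Column A: 24×2717 + (z_c − 24)×3297
Column B: 0.332×0 + x×2937 + 18.2×2664 + (z_c − 0.332 − 18.2 − x)×3297
The z_c×3297 term appears on both sides and cancels. Collect the known terms of each column as K = Σ(ρt)_known − 3297 × (depth of known layers): K_A = 65208 − 3297×24 = −13920; K_B = 48484.8 − 3297×(0.332 + 18.2) = −12615.204.
Balance: K_A = K_B − x×(3297 − 2937), so x = (K_B − K_A)/(3297 − 2937) = 1304.8/360 = 3.62 km.

3.62 km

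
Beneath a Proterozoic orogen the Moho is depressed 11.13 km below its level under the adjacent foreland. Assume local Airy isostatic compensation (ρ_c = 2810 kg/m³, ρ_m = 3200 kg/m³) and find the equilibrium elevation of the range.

1.54 km

In Airy isostatic equilibrium: ρ_c h = (ρ_m − ρ_c) r.
h = r (ρ_m − ρ_c) / ρ_c = 11.13 km × (3200 − 2810) / 2810 = 1.54 km.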